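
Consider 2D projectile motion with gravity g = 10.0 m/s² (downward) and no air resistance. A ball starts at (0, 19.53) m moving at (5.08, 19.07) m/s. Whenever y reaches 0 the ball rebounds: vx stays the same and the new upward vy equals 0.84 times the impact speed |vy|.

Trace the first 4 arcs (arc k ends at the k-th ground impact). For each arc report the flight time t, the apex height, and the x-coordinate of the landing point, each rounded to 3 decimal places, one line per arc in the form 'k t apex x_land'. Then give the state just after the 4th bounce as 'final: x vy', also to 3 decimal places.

1 4.653 37.713 23.639
2 4.614 26.610 47.078
3 3.876 18.776 66.767
4 3.256 13.249 83.305
final: 83.305 13.673

Arc 1: start y=19.530, vy=19.070 → t=4.653, apex=37.713, x_land=23.639, impact vy=-27.464
  bounce: vy ← 0.84·27.464 = 23.070
Arc 2: start y=0.000, vy=23.070 → t=4.614, apex=26.610, x_land=47.078, impact vy=-23.070
  bounce: vy ← 0.84·23.070 = 19.379
Arc 3: start y=0.000, vy=19.379 → t=3.876, apex=18.776, x_land=66.767, impact vy=-19.379
  bounce: vy ← 0.84·19.379 = 16.278
Arc 4: start y=0.000, vy=16.278 → t=3.256, apex=13.249, x_land=83.305, impact vy=-16.278
  bounce: vy ← 0.84·16.278 = 13.673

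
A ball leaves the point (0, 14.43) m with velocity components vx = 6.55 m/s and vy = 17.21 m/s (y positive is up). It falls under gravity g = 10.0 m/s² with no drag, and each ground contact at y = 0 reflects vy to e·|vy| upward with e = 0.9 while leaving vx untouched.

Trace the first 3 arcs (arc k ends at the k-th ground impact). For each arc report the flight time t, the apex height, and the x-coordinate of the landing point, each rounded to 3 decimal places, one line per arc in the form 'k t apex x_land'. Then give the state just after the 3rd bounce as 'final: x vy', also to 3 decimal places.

Arc 1: start y=14.430, vy=17.210 → t=4.139, apex=29.239, x_land=27.112, impact vy=-24.182
  bounce: vy ← 0.9·24.182 = 21.764
Arc 2: start y=0.000, vy=21.764 → t=4.353, apex=23.684, x_land=55.623, impact vy=-21.764
  bounce: vy ← 0.9·21.764 = 19.588
Arc 3: start y=0.000, vy=19.588 → t=3.918, apex=19.184, x_land=81.283, impact vy=-19.588
  bounce: vy ← 0.9·19.588 = 17.629

1 4.139 29.239 27.112
2 4.353 23.684 55.623
3 3.918 19.184 81.283
final: 81.283 17.629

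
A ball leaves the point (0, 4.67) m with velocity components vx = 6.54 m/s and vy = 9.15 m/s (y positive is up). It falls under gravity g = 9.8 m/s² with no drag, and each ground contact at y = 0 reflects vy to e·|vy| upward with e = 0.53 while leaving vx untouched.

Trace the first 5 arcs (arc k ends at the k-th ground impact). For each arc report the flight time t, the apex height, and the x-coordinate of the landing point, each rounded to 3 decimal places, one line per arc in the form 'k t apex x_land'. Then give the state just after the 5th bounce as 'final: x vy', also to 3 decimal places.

Arc 1: start y=4.670, vy=9.150 → t=2.285, apex=8.942, x_land=14.941, impact vy=-13.238
  bounce: vy ← 0.53·13.238 = 7.016
Arc 2: start y=0.000, vy=7.016 → t=1.432, apex=2.512, x_land=24.305, impact vy=-7.016
  bounce: vy ← 0.53·7.016 = 3.719
Arc 3: start y=0.000, vy=3.719 → t=0.759, apex=0.706, x_land=29.269, impact vy=-3.719
  bounce: vy ← 0.53·3.719 = 1.971
Arc 4: start y=0.000, vy=1.971 → t=0.402, apex=0.198, x_land=31.899, impact vy=-1.971
  bounce: vy ← 0.53·1.971 = 1.045
Arc 5: start y=0.000, vy=1.045 → t=0.213, apex=0.056, x_land=33.293, impact vy=-1.045
  bounce: vy ← 0.53·1.045 = 0.554

1 2.285 8.942 14.941
2 1.432 2.512 24.305
3 0.759 0.706 29.269
4 0.402 0.198 31.899
5 0.213 0.056 33.293
final: 33.293 0.554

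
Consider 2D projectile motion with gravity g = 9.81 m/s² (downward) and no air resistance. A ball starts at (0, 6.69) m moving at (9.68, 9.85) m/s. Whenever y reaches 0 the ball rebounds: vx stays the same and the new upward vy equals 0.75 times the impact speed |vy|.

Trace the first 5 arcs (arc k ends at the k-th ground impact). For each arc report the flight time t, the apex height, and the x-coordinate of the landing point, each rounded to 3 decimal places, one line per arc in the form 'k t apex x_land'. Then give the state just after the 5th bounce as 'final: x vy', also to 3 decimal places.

Arc 1: start y=6.690, vy=9.850 → t=2.544, apex=11.635, x_land=24.628, impact vy=-15.109
  bounce: vy ← 0.75·15.109 = 11.332
Arc 2: start y=0.000, vy=11.332 → t=2.310, apex=6.545, x_land=46.991, impact vy=-11.332
  bounce: vy ← 0.75·11.332 = 8.499
Arc 3: start y=0.000, vy=8.499 → t=1.733, apex=3.681, x_land=63.764, impact vy=-8.499
  bounce: vy ← 0.75·8.499 = 6.374
Arc 4: start y=0.000, vy=6.374 → t=1.300, apex=2.071, x_land=76.343, impact vy=-6.374
  bounce: vy ← 0.75·6.374 = 4.781
Arc 5: start y=0.000, vy=4.781 → t=0.975, apex=1.165, x_land=85.777, impact vy=-4.781
  bounce: vy ← 0.75·4.781 = 3.585

1 2.544 11.635 24.628
2 2.310 6.545 46.991
3 1.733 3.681 63.764
4 1.300 2.071 76.343
5 0.975 1.165 85.777
final: 85.777 3.585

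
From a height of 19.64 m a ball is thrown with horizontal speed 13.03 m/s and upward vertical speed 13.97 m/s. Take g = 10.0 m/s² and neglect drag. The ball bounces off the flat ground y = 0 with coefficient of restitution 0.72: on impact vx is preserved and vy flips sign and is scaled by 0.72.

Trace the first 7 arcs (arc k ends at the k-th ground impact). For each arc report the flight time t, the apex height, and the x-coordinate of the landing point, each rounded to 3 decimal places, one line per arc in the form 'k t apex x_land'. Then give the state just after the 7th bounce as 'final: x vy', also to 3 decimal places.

1 3.822 29.398 49.798
2 3.492 15.240 95.295
3 2.514 7.900 128.052
4 1.810 4.096 151.638
5 1.303 2.123 168.620
6 0.938 1.101 180.846
7 0.676 0.571 189.650
final: 189.650 2.432

Arc 1: start y=19.640, vy=13.970 → t=3.822, apex=29.398, x_land=49.798, impact vy=-24.248
  bounce: vy ← 0.72·24.248 = 17.458
Arc 2: start y=0.000, vy=17.458 → t=3.492, apex=15.240, x_land=95.295, impact vy=-17.458
  bounce: vy ← 0.72·17.458 = 12.570
Arc 3: start y=0.000, vy=12.570 → t=2.514, apex=7.900, x_land=128.052, impact vy=-12.570
  bounce: vy ← 0.72·12.570 = 9.050
Arc 4: start y=0.000, vy=9.050 → t=1.810, apex=4.096, x_land=151.638, impact vy=-9.050
  bounce: vy ← 0.72·9.050 = 6.516
Arc 5: start y=0.000, vy=6.516 → t=1.303, apex=2.123, x_land=168.620, impact vy=-6.516
  bounce: vy ← 0.72·6.516 = 4.692
Arc 6: start y=0.000, vy=4.692 → t=0.938, apex=1.101, x_land=180.846, impact vy=-4.692
  bounce: vy ← 0.72·4.692 = 3.378
Arc 7: start y=0.000, vy=3.378 → t=0.676, apex=0.571, x_land=189.650, impact vy=-3.378
  bounce: vy ← 0.72·3.378 = 2.432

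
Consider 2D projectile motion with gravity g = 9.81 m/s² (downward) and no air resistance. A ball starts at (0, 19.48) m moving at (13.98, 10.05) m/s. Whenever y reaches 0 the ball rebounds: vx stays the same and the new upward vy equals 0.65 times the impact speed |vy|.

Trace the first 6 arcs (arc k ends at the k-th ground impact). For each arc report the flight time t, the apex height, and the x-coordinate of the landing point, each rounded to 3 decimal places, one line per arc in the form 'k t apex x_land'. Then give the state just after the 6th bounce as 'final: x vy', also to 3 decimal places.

Arc 1: start y=19.480, vy=10.050 → t=3.265, apex=24.628, x_land=45.648, impact vy=-21.982
  bounce: vy ← 0.65·21.982 = 14.288
Arc 2: start y=0.000, vy=14.288 → t=2.913, apex=10.405, x_land=86.371, impact vy=-14.288
  bounce: vy ← 0.65·14.288 = 9.287
Arc 3: start y=0.000, vy=9.287 → t=1.893, apex=4.396, x_land=112.842, impact vy=-9.287
  bounce: vy ← 0.65·9.287 = 6.037
Arc 4: start y=0.000, vy=6.037 → t=1.231, apex=1.857, x_land=130.047, impact vy=-6.037
  bounce: vy ← 0.65·6.037 = 3.924
Arc 5: start y=0.000, vy=3.924 → t=0.800, apex=0.785, x_land=141.231, impact vy=-3.924
  bounce: vy ← 0.65·3.924 = 2.551
Arc 6: start y=0.000, vy=2.551 → t=0.520, apex=0.332, x_land=148.500, impact vy=-2.551
  bounce: vy ← 0.65·2.551 = 1.658

1 3.265 24.628 45.648
2 2.913 10.405 86.371
3 1.893 4.396 112.842
4 1.231 1.857 130.047
5 0.800 0.785 141.231
6 0.520 0.332 148.500
final: 148.500 1.658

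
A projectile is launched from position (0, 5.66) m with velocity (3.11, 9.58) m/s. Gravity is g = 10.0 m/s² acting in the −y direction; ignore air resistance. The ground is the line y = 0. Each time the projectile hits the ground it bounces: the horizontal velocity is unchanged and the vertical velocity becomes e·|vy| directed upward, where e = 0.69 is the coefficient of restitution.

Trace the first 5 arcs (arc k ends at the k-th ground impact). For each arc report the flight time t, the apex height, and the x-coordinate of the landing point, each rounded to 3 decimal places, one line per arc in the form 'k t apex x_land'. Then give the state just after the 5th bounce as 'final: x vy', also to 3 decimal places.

Arc 1: start y=5.660, vy=9.580 → t=2.390, apex=10.249, x_land=7.432, impact vy=-14.317
  bounce: vy ← 0.69·14.317 = 9.879
Arc 2: start y=0.000, vy=9.879 → t=1.976, apex=4.879, x_land=13.577, impact vy=-9.879
  bounce: vy ← 0.69·9.879 = 6.816
Arc 3: start y=0.000, vy=6.816 → t=1.363, apex=2.323, x_land=17.816, impact vy=-6.816
  bounce: vy ← 0.69·6.816 = 4.703
Arc 4: start y=0.000, vy=4.703 → t=0.941, apex=1.106, x_land=20.742, impact vy=-4.703
  bounce: vy ← 0.69·4.703 = 3.245
Arc 5: start y=0.000, vy=3.245 → t=0.649, apex=0.527, x_land=22.760, impact vy=-3.245
  bounce: vy ← 0.69·3.245 = 2.239

1 2.390 10.249 7.432
2 1.976 4.879 13.577
3 1.363 2.323 17.816
4 0.941 1.106 20.742
5 0.649 0.527 22.760
final: 22.760 2.239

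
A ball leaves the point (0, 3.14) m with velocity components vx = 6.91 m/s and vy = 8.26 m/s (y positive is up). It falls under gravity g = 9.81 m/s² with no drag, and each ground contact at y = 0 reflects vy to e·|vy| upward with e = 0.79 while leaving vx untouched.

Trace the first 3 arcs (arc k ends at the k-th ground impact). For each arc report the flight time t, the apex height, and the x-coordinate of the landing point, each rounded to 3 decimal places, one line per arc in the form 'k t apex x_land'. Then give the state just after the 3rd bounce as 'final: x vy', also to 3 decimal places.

1 2.004 6.617 13.844
2 1.835 4.130 26.526
3 1.450 2.578 36.544
final: 36.544 5.618

Arc 1: start y=3.140, vy=8.260 → t=2.004, apex=6.617, x_land=13.844, impact vy=-11.394
  bounce: vy ← 0.79·11.394 = 9.002
Arc 2: start y=0.000, vy=9.002 → t=1.835, apex=4.130, x_land=26.526, impact vy=-9.002
  bounce: vy ← 0.79·9.002 = 7.111
Arc 3: start y=0.000, vy=7.111 → t=1.450, apex=2.578, x_land=36.544, impact vy=-7.111
  bounce: vy ← 0.79·7.111 = 5.618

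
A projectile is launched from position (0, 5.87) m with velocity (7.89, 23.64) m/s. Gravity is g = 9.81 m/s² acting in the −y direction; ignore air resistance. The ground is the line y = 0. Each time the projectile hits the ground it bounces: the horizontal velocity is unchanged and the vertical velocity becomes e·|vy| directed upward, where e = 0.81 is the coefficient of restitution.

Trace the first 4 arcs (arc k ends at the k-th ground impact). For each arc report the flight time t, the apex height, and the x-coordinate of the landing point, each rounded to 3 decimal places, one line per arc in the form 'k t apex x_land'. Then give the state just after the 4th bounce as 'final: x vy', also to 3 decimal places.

1 5.056 34.354 39.894
2 4.287 22.539 73.721
3 3.473 14.788 101.120
4 2.813 9.702 123.314
final: 123.314 11.176

Arc 1: start y=5.870, vy=23.640 → t=5.056, apex=34.354, x_land=39.894, impact vy=-25.962
  bounce: vy ← 0.81·25.962 = 21.029
Arc 2: start y=0.000, vy=21.029 → t=4.287, apex=22.539, x_land=73.721, impact vy=-21.029
  bounce: vy ← 0.81·21.029 = 17.034
Arc 3: start y=0.000, vy=17.034 → t=3.473, apex=14.788, x_land=101.120, impact vy=-17.034
  bounce: vy ← 0.81·17.034 = 13.797
Arc 4: start y=0.000, vy=13.797 → t=2.813, apex=9.702, x_land=123.314, impact vy=-13.797
  bounce: vy ← 0.81·13.797 = 11.176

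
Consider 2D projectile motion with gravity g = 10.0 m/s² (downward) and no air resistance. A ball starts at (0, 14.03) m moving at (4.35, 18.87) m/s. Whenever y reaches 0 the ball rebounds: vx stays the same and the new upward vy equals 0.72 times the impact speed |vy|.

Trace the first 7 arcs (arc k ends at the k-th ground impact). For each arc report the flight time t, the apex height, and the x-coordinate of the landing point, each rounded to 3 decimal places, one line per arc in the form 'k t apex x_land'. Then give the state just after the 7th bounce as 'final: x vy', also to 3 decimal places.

1 4.410 31.834 19.185
2 3.633 16.503 34.990
3 2.616 8.555 46.370
4 1.884 4.435 54.564
5 1.356 2.299 60.463
6 0.976 1.192 64.711
7 0.703 0.618 67.769
final: 67.769 2.531

Arc 1: start y=14.030, vy=18.870 → t=4.410, apex=31.834, x_land=19.185, impact vy=-25.232
  bounce: vy ← 0.72·25.232 = 18.167
Arc 2: start y=0.000, vy=18.167 → t=3.633, apex=16.503, x_land=34.990, impact vy=-18.167
  bounce: vy ← 0.72·18.167 = 13.081
Arc 3: start y=0.000, vy=13.081 → t=2.616, apex=8.555, x_land=46.370, impact vy=-13.081
  bounce: vy ← 0.72·13.081 = 9.418
Arc 4: start y=0.000, vy=9.418 → t=1.884, apex=4.435, x_land=54.564, impact vy=-9.418
  bounce: vy ← 0.72·9.418 = 6.781
Arc 5: start y=0.000, vy=6.781 → t=1.356, apex=2.299, x_land=60.463, impact vy=-6.781
  bounce: vy ← 0.72·6.781 = 4.882
Arc 6: start y=0.000, vy=4.882 → t=0.976, apex=1.192, x_land=64.711, impact vy=-4.882
  bounce: vy ← 0.72·4.882 = 3.515
Arc 7: start y=0.000, vy=3.515 → t=0.703, apex=0.618, x_land=67.769, impact vy=-3.515
  bounce: vy ← 0.72·3.515 = 2.531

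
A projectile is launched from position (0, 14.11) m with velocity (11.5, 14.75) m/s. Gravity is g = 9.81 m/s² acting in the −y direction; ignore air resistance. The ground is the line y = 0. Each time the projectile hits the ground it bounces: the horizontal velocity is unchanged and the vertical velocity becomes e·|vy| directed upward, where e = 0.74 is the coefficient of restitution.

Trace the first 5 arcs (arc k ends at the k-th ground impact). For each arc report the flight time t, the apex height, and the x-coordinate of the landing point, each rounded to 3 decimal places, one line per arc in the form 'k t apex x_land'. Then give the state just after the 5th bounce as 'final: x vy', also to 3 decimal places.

1 3.770 25.199 43.357
2 3.355 13.799 81.934
3 2.482 7.556 110.481
4 1.837 4.138 131.606
5 1.359 2.266 147.238
final: 147.238 4.934

Arc 1: start y=14.110, vy=14.750 → t=3.770, apex=25.199, x_land=43.357, impact vy=-22.235
  bounce: vy ← 0.74·22.235 = 16.454
Arc 2: start y=0.000, vy=16.454 → t=3.355, apex=13.799, x_land=81.934, impact vy=-16.454
  bounce: vy ← 0.74·16.454 = 12.176
Arc 3: start y=0.000, vy=12.176 → t=2.482, apex=7.556, x_land=110.481, impact vy=-12.176
  bounce: vy ← 0.74·12.176 = 9.010
Arc 4: start y=0.000, vy=9.010 → t=1.837, apex=4.138, x_land=131.606, impact vy=-9.010
  bounce: vy ← 0.74·9.010 = 6.668
Arc 5: start y=0.000, vy=6.668 → t=1.359, apex=2.266, x_land=147.238, impact vy=-6.668
  bounce: vy ← 0.74·6.668 = 4.934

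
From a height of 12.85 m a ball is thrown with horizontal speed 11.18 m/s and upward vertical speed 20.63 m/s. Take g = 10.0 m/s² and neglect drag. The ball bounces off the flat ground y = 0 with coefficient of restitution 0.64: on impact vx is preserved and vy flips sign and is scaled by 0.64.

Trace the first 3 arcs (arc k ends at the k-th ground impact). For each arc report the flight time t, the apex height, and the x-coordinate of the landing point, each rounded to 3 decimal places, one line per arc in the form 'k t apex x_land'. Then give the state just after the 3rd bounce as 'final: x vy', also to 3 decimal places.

Arc 1: start y=12.850, vy=20.630 → t=4.676, apex=34.130, x_land=52.274, impact vy=-26.127
  bounce: vy ← 0.64·26.127 = 16.721
Arc 2: start y=0.000, vy=16.721 → t=3.344, apex=13.980, x_land=89.662, impact vy=-16.721
  bounce: vy ← 0.64·16.721 = 10.701
Arc 3: start y=0.000, vy=10.701 → t=2.140, apex=5.726, x_land=113.590, impact vy=-10.701
  bounce: vy ← 0.64·10.701 = 6.849

1 4.676 34.130 52.274
2 3.344 13.980 89.662
3 2.140 5.726 113.590
final: 113.590 6.849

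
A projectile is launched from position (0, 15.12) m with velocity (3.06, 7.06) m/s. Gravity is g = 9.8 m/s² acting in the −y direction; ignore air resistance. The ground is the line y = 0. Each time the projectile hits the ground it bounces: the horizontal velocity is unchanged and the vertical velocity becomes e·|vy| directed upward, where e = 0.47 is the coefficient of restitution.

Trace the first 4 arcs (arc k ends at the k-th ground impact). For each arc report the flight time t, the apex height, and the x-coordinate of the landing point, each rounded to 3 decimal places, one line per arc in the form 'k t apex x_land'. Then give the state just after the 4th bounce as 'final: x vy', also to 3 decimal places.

Arc 1: start y=15.120, vy=7.060 → t=2.619, apex=17.663, x_land=8.014, impact vy=-18.606
  bounce: vy ← 0.47·18.606 = 8.745
Arc 2: start y=0.000, vy=8.745 → t=1.785, apex=3.902, x_land=13.475, impact vy=-8.745
  bounce: vy ← 0.47·8.745 = 4.110
Arc 3: start y=0.000, vy=4.110 → t=0.839, apex=0.862, x_land=16.042, impact vy=-4.110
  bounce: vy ← 0.47·4.110 = 1.932
Arc 4: start y=0.000, vy=1.932 → t=0.394, apex=0.190, x_land=17.248, impact vy=-1.932
  bounce: vy ← 0.47·1.932 = 0.908

1 2.619 17.663 8.014
2 1.785 3.902 13.475
3 0.839 0.862 16.042
4 0.394 0.190 17.248
final: 17.248 0.908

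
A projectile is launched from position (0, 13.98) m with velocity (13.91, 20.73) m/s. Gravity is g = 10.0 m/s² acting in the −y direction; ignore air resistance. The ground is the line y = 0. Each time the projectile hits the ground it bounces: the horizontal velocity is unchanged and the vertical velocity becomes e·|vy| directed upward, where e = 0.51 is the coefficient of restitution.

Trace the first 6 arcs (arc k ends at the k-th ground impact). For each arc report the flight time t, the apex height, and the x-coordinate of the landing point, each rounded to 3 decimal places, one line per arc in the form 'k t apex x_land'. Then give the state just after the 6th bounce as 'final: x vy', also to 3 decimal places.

1 4.736 35.467 65.882
2 2.717 9.225 103.670
3 1.385 2.399 122.942
4 0.707 0.624 132.771
5 0.360 0.162 137.783
6 0.184 0.042 140.340
final: 140.340 0.469

Arc 1: start y=13.980, vy=20.730 → t=4.736, apex=35.467, x_land=65.882, impact vy=-26.633
  bounce: vy ← 0.51·26.633 = 13.583
Arc 2: start y=0.000, vy=13.583 → t=2.717, apex=9.225, x_land=103.670, impact vy=-13.583
  bounce: vy ← 0.51·13.583 = 6.927
Arc 3: start y=0.000, vy=6.927 → t=1.385, apex=2.399, x_land=122.942, impact vy=-6.927
  bounce: vy ← 0.51·6.927 = 3.533
Arc 4: start y=0.000, vy=3.533 → t=0.707, apex=0.624, x_land=132.771, impact vy=-3.533
  bounce: vy ← 0.51·3.533 = 1.802
Arc 5: start y=0.000, vy=1.802 → t=0.360, apex=0.162, x_land=137.783, impact vy=-1.802
  bounce: vy ← 0.51·1.802 = 0.919
Arc 6: start y=0.000, vy=0.919 → t=0.184, apex=0.042, x_land=140.340, impact vy=-0.919
  bounce: vy ← 0.51·0.919 = 0.469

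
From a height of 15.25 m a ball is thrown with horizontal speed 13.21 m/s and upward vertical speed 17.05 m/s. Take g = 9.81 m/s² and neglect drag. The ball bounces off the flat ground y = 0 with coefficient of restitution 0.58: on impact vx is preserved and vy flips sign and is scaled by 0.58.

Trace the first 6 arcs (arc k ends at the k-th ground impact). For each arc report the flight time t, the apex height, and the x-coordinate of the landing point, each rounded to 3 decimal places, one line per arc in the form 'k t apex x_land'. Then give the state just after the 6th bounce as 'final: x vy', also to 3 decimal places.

Arc 1: start y=15.250, vy=17.050 → t=4.214, apex=30.067, x_land=55.665, impact vy=-24.288
  bounce: vy ← 0.58·24.288 = 14.087
Arc 2: start y=0.000, vy=14.087 → t=2.872, apex=10.114, x_land=93.604, impact vy=-14.087
  bounce: vy ← 0.58·14.087 = 8.170
Arc 3: start y=0.000, vy=8.170 → t=1.666, apex=3.402, x_land=115.608, impact vy=-8.170
  bounce: vy ← 0.58·8.170 = 4.739
Arc 4: start y=0.000, vy=4.739 → t=0.966, apex=1.145, x_land=128.371, impact vy=-4.739
  bounce: vy ← 0.58·4.739 = 2.749
Arc 5: start y=0.000, vy=2.749 → t=0.560, apex=0.385, x_land=135.773, impact vy=-2.749
  bounce: vy ← 0.58·2.749 = 1.594
Arc 6: start y=0.000, vy=1.594 → t=0.325, apex=0.130, x_land=140.067, impact vy=-1.594
  bounce: vy ← 0.58·1.594 = 0.925

1 4.214 30.067 55.665
2 2.872 10.114 93.604
3 1.666 3.402 115.608
4 0.966 1.145 128.371
5 0.560 0.385 135.773
6 0.325 0.130 140.067
final: 140.067 0.925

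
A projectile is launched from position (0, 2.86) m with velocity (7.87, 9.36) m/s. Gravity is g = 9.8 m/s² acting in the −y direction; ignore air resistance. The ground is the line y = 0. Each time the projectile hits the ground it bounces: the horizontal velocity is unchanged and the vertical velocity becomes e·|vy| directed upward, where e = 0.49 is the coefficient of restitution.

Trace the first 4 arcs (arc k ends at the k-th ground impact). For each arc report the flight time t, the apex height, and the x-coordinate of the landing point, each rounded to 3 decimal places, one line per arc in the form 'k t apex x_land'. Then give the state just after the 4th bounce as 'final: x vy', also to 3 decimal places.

1 2.178 7.330 17.142
2 1.199 1.760 26.575
3 0.587 0.423 31.197
4 0.288 0.101 33.462
final: 33.462 0.691

Arc 1: start y=2.860, vy=9.360 → t=2.178, apex=7.330, x_land=17.142, impact vy=-11.986
  bounce: vy ← 0.49·11.986 = 5.873
Arc 2: start y=0.000, vy=5.873 → t=1.199, apex=1.760, x_land=26.575, impact vy=-5.873
  bounce: vy ← 0.49·5.873 = 2.878
Arc 3: start y=0.000, vy=2.878 → t=0.587, apex=0.423, x_land=31.197, impact vy=-2.878
  bounce: vy ← 0.49·2.878 = 1.410
Arc 4: start y=0.000, vy=1.410 → t=0.288, apex=0.101, x_land=33.462, impact vy=-1.410
  bounce: vy ← 0.49·1.410 = 0.691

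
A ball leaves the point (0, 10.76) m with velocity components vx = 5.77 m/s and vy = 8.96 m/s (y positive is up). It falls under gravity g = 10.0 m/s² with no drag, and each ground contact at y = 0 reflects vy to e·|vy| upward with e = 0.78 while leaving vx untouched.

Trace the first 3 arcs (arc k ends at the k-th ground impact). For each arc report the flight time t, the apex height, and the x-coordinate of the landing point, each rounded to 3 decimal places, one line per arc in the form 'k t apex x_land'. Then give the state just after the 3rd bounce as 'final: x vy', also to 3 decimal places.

1 2.615 14.774 15.088
2 2.682 8.989 30.561
3 2.092 5.469 42.630
final: 42.630 8.157

Arc 1: start y=10.760, vy=8.960 → t=2.615, apex=14.774, x_land=15.088, impact vy=-17.190
  bounce: vy ← 0.78·17.190 = 13.408
Arc 2: start y=0.000, vy=13.408 → t=2.682, apex=8.989, x_land=30.561, impact vy=-13.408
  bounce: vy ← 0.78·13.408 = 10.458
Arc 3: start y=0.000, vy=10.458 → t=2.092, apex=5.469, x_land=42.630, impact vy=-10.458
  bounce: vy ← 0.78·10.458 = 8.157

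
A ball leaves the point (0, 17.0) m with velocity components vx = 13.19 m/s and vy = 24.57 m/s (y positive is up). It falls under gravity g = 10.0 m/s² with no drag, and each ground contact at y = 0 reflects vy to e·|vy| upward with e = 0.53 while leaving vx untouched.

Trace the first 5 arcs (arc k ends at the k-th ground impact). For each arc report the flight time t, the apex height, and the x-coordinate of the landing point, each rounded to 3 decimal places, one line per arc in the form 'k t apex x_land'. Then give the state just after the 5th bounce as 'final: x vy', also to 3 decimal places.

Arc 1: start y=17.000, vy=24.570 → t=5.529, apex=47.184, x_land=72.927, impact vy=-30.719
  bounce: vy ← 0.53·30.719 = 16.281
Arc 2: start y=0.000, vy=16.281 → t=3.256, apex=13.254, x_land=115.877, impact vy=-16.281
  bounce: vy ← 0.53·16.281 = 8.629
Arc 3: start y=0.000, vy=8.629 → t=1.726, apex=3.723, x_land=138.640, impact vy=-8.629
  bounce: vy ← 0.53·8.629 = 4.573
Arc 4: start y=0.000, vy=4.573 → t=0.915, apex=1.046, x_land=150.705, impact vy=-4.573
  bounce: vy ← 0.53·4.573 = 2.424
Arc 5: start y=0.000, vy=2.424 → t=0.485, apex=0.294, x_land=157.099, impact vy=-2.424
  bounce: vy ← 0.53·2.424 = 1.285

1 5.529 47.184 72.927
2 3.256 13.254 115.877
3 1.726 3.723 138.640
4 0.915 1.046 150.705
5 0.485 0.294 157.099
final: 157.099 1.285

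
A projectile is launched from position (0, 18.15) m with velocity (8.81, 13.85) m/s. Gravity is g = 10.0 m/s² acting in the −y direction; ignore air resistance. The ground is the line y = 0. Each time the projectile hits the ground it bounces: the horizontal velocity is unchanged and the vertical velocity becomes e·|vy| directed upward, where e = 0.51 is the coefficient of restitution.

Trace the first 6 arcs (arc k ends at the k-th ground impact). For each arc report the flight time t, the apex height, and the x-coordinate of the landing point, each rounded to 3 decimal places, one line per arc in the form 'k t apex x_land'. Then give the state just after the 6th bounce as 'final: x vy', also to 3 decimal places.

1 3.740 27.741 32.954
2 2.403 7.215 54.120
3 1.225 1.877 64.915
4 0.625 0.488 70.421
5 0.319 0.127 73.228
6 0.163 0.033 74.660
final: 74.660 0.414

Arc 1: start y=18.150, vy=13.850 → t=3.740, apex=27.741, x_land=32.954, impact vy=-23.555
  bounce: vy ← 0.51·23.555 = 12.013
Arc 2: start y=0.000, vy=12.013 → t=2.403, apex=7.215, x_land=54.120, impact vy=-12.013
  bounce: vy ← 0.51·12.013 = 6.127
Arc 3: start y=0.000, vy=6.127 → t=1.225, apex=1.877, x_land=64.915, impact vy=-6.127
  bounce: vy ← 0.51·6.127 = 3.125
Arc 4: start y=0.000, vy=3.125 → t=0.625, apex=0.488, x_land=70.421, impact vy=-3.125
  bounce: vy ← 0.51·3.125 = 1.594
Arc 5: start y=0.000, vy=1.594 → t=0.319, apex=0.127, x_land=73.228, impact vy=-1.594
  bounce: vy ← 0.51·1.594 = 0.813
Arc 6: start y=0.000, vy=0.813 → t=0.163, apex=0.033, x_land=74.660, impact vy=-0.813
  bounce: vy ← 0.51·0.813 = 0.414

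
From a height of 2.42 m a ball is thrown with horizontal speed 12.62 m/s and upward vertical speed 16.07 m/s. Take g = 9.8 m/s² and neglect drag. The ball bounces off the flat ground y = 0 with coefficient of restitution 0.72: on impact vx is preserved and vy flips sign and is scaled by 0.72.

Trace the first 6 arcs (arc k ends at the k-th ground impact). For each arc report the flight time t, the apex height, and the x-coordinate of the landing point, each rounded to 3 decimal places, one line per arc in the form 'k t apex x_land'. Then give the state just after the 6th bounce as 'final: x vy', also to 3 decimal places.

Arc 1: start y=2.420, vy=16.070 → t=3.424, apex=15.596, x_land=43.209, impact vy=-17.484
  bounce: vy ← 0.72·17.484 = 12.588
Arc 2: start y=0.000, vy=12.588 → t=2.569, apex=8.085, x_land=75.630, impact vy=-12.588
  bounce: vy ← 0.72·12.588 = 9.064
Arc 3: start y=0.000, vy=9.064 → t=1.850, apex=4.191, x_land=98.973, impact vy=-9.064
  bounce: vy ← 0.72·9.064 = 6.526
Arc 4: start y=0.000, vy=6.526 → t=1.332, apex=2.173, x_land=115.780, impact vy=-6.526
  bounce: vy ← 0.72·6.526 = 4.699
Arc 5: start y=0.000, vy=4.699 → t=0.959, apex=1.126, x_land=127.881, impact vy=-4.699
  bounce: vy ← 0.72·4.699 = 3.383
Arc 6: start y=0.000, vy=3.383 → t=0.690, apex=0.584, x_land=136.594, impact vy=-3.383
  bounce: vy ← 0.72·3.383 = 2.436

1 3.424 15.596 43.209
2 2.569 8.085 75.630
3 1.850 4.191 98.973
4 1.332 2.173 115.780
5 0.959 1.126 127.881
6 0.690 0.584 136.594
final: 136.594 2.436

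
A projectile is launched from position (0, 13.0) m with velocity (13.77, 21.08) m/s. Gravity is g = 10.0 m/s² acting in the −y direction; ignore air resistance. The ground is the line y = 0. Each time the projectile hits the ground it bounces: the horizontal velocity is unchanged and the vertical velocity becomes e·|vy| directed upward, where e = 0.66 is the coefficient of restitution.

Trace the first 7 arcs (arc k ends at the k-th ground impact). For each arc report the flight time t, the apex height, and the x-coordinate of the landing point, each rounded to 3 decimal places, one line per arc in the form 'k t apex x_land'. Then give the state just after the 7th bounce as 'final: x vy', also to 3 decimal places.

1 4.762 35.218 65.573
2 3.503 15.341 113.813
3 2.312 6.683 145.651
4 1.526 2.911 166.664
5 1.007 1.268 180.533
6 0.665 0.552 189.687
7 0.439 0.241 195.728
final: 195.728 1.448

Arc 1: start y=13.000, vy=21.080 → t=4.762, apex=35.218, x_land=65.573, impact vy=-26.540
  bounce: vy ← 0.66·26.540 = 17.516
Arc 2: start y=0.000, vy=17.516 → t=3.503, apex=15.341, x_land=113.813, impact vy=-17.516
  bounce: vy ← 0.66·17.516 = 11.561
Arc 3: start y=0.000, vy=11.561 → t=2.312, apex=6.683, x_land=145.651, impact vy=-11.561
  bounce: vy ← 0.66·11.561 = 7.630
Arc 4: start y=0.000, vy=7.630 → t=1.526, apex=2.911, x_land=166.664, impact vy=-7.630
  bounce: vy ← 0.66·7.630 = 5.036
Arc 5: start y=0.000, vy=5.036 → t=1.007, apex=1.268, x_land=180.533, impact vy=-5.036
  bounce: vy ← 0.66·5.036 = 3.324
Arc 6: start y=0.000, vy=3.324 → t=0.665, apex=0.552, x_land=189.687, impact vy=-3.324
  bounce: vy ← 0.66·3.324 = 2.194
Arc 7: start y=0.000, vy=2.194 → t=0.439, apex=0.241, x_land=195.728, impact vy=-2.194
  bounce: vy ← 0.66·2.194 = 1.448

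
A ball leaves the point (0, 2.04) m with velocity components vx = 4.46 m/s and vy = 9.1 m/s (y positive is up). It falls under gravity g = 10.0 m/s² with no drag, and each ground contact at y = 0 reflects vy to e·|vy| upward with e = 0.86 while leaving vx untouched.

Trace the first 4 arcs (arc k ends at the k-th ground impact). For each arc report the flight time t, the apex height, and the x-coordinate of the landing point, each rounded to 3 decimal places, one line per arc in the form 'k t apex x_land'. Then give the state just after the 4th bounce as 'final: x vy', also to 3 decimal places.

1 2.022 6.180 9.017
2 1.912 4.571 17.546
3 1.645 3.381 24.881
4 1.414 2.500 31.189
final: 31.189 6.082

Arc 1: start y=2.040, vy=9.100 → t=2.022, apex=6.180, x_land=9.017, impact vy=-11.118
  bounce: vy ← 0.86·11.118 = 9.561
Arc 2: start y=0.000, vy=9.561 → t=1.912, apex=4.571, x_land=17.546, impact vy=-9.561
  bounce: vy ← 0.86·9.561 = 8.223
Arc 3: start y=0.000, vy=8.223 → t=1.645, apex=3.381, x_land=24.881, impact vy=-8.223
  bounce: vy ← 0.86·8.223 = 7.072
Arc 4: start y=0.000, vy=7.072 → t=1.414, apex=2.500, x_land=31.189, impact vy=-7.072
  bounce: vy ← 0.86·7.072 = 6.082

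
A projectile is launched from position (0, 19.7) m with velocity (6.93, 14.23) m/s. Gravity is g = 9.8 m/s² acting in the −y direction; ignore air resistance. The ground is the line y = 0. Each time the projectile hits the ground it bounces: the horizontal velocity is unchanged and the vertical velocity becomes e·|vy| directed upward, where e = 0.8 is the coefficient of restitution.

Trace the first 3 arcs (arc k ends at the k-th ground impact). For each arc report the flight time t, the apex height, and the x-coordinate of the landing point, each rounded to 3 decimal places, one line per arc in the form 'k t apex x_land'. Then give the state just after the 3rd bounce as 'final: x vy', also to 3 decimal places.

Arc 1: start y=19.700, vy=14.230 → t=3.928, apex=30.031, x_land=27.219, impact vy=-24.261
  bounce: vy ← 0.8·24.261 = 19.409
Arc 2: start y=0.000, vy=19.409 → t=3.961, apex=19.220, x_land=54.669, impact vy=-19.409
  bounce: vy ← 0.8·19.409 = 15.527
Arc 3: start y=0.000, vy=15.527 → t=3.169, apex=12.301, x_land=76.629, impact vy=-15.527
  bounce: vy ← 0.8·15.527 = 12.422

1 3.928 30.031 27.219
2 3.961 19.220 54.669
3 3.169 12.301 76.629
final: 76.629 12.422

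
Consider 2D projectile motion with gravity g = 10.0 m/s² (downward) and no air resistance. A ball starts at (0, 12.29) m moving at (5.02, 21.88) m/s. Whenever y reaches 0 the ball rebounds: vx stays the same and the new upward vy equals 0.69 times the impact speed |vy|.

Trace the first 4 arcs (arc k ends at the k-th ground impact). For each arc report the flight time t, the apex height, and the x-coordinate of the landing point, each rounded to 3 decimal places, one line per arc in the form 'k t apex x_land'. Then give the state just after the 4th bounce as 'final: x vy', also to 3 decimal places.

1 4.880 36.227 24.496
2 3.715 17.248 43.143
3 2.563 8.212 56.010
4 1.769 3.910 64.888
final: 64.888 6.101

Arc 1: start y=12.290, vy=21.880 → t=4.880, apex=36.227, x_land=24.496, impact vy=-26.917
  bounce: vy ← 0.69·26.917 = 18.573
Arc 2: start y=0.000, vy=18.573 → t=3.715, apex=17.248, x_land=43.143, impact vy=-18.573
  bounce: vy ← 0.69·18.573 = 12.815
Arc 3: start y=0.000, vy=12.815 → t=2.563, apex=8.212, x_land=56.010, impact vy=-12.815
  bounce: vy ← 0.69·12.815 = 8.843
Arc 4: start y=0.000, vy=8.843 → t=1.769, apex=3.910, x_land=64.888, impact vy=-8.843
  bounce: vy ← 0.69·8.843 = 6.101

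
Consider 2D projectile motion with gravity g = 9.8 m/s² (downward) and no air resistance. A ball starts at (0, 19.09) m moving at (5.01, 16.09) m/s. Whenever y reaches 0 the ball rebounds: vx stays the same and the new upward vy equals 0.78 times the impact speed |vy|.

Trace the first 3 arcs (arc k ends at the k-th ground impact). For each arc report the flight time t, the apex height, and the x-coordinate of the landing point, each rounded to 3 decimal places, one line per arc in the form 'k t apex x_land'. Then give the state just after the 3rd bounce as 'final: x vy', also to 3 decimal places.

Arc 1: start y=19.090, vy=16.090 → t=4.209, apex=32.299, x_land=21.088, impact vy=-25.161
  bounce: vy ← 0.78·25.161 = 19.625
Arc 2: start y=0.000, vy=19.625 → t=4.005, apex=19.650, x_land=41.154, impact vy=-19.625
  bounce: vy ← 0.78·19.625 = 15.308
Arc 3: start y=0.000, vy=15.308 → t=3.124, apex=11.955, x_land=56.805, impact vy=-15.308
  bounce: vy ← 0.78·15.308 = 11.940

1 4.209 32.299 21.088
2 4.005 19.650 41.154
3 3.124 11.955 56.805
final: 56.805 11.940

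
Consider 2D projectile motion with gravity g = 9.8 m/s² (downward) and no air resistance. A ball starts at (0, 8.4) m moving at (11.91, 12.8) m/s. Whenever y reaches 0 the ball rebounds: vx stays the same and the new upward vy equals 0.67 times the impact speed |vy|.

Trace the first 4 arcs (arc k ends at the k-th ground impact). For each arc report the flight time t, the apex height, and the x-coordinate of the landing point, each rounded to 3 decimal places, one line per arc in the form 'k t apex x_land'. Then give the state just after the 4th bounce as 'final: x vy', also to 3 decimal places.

Arc 1: start y=8.400, vy=12.800 → t=3.156, apex=16.759, x_land=37.582, impact vy=-18.124
  bounce: vy ← 0.67·18.124 = 12.143
Arc 2: start y=0.000, vy=12.143 → t=2.478, apex=7.523, x_land=67.097, impact vy=-12.143
  bounce: vy ← 0.67·12.143 = 8.136
Arc 3: start y=0.000, vy=8.136 → t=1.660, apex=3.377, x_land=86.872, impact vy=-8.136
  bounce: vy ← 0.67·8.136 = 5.451
Arc 4: start y=0.000, vy=5.451 → t=1.112, apex=1.516, x_land=100.122, impact vy=-5.451
  bounce: vy ← 0.67·5.451 = 3.652

1 3.156 16.759 37.582
2 2.478 7.523 67.097
3 1.660 3.377 86.872
4 1.112 1.516 100.122
final: 100.122 3.652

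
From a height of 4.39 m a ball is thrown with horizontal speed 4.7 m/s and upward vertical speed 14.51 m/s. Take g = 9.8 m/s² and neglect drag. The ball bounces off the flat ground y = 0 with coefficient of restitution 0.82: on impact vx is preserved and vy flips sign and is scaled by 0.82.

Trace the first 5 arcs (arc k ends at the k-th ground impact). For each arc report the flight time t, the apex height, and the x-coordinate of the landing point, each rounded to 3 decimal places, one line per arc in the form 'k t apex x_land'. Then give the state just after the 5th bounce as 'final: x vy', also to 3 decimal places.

Arc 1: start y=4.390, vy=14.510 → t=3.238, apex=15.132, x_land=15.218, impact vy=-17.222
  bounce: vy ← 0.82·17.222 = 14.122
Arc 2: start y=0.000, vy=14.122 → t=2.882, apex=10.175, x_land=28.764, impact vy=-14.122
  bounce: vy ← 0.82·14.122 = 11.580
Arc 3: start y=0.000, vy=11.580 → t=2.363, apex=6.841, x_land=39.871, impact vy=-11.580
  bounce: vy ← 0.82·11.580 = 9.495
Arc 4: start y=0.000, vy=9.495 → t=1.938, apex=4.600, x_land=48.979, impact vy=-9.495
  bounce: vy ← 0.82·9.495 = 7.786
Arc 5: start y=0.000, vy=7.786 → t=1.589, apex=3.093, x_land=56.447, impact vy=-7.786
  bounce: vy ← 0.82·7.786 = 6.385

1 3.238 15.132 15.218
2 2.882 10.175 28.764
3 2.363 6.841 39.871
4 1.938 4.600 48.979
5 1.589 3.093 56.447
final: 56.447 6.385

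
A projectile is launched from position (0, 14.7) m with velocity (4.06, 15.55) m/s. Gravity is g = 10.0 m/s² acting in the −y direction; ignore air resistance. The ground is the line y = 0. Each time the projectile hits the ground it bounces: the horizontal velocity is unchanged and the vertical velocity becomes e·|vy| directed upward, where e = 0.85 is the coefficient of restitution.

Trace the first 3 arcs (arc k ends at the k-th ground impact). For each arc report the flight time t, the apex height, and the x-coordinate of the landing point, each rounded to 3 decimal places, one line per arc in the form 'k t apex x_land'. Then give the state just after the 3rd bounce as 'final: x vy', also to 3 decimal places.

1 3.870 26.790 15.711
2 3.935 19.356 31.687
3 3.345 13.985 45.267
final: 45.267 14.215

Arc 1: start y=14.700, vy=15.550 → t=3.870, apex=26.790, x_land=15.711, impact vy=-23.147
  bounce: vy ← 0.85·23.147 = 19.675
Arc 2: start y=0.000, vy=19.675 → t=3.935, apex=19.356, x_land=31.687, impact vy=-19.675
  bounce: vy ← 0.85·19.675 = 16.724
Arc 3: start y=0.000, vy=16.724 → t=3.345, apex=13.985, x_land=45.267, impact vy=-16.724
  bounce: vy ← 0.85·16.724 = 14.215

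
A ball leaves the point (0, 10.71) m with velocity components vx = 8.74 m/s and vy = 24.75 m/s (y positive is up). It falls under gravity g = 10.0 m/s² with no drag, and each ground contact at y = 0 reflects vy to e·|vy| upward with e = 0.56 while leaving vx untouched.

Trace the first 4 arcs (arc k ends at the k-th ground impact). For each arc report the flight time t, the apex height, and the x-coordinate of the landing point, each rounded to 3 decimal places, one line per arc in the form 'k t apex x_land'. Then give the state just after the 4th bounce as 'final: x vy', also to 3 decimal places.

Arc 1: start y=10.710, vy=24.750 → t=5.350, apex=41.338, x_land=46.762, impact vy=-28.753
  bounce: vy ← 0.56·28.753 = 16.102
Arc 2: start y=0.000, vy=16.102 → t=3.220, apex=12.964, x_land=74.908, impact vy=-16.102
  bounce: vy ← 0.56·16.102 = 9.017
Arc 3: start y=0.000, vy=9.017 → t=1.803, apex=4.065, x_land=90.670, impact vy=-9.017
  bounce: vy ← 0.56·9.017 = 5.050
Arc 4: start y=0.000, vy=5.050 → t=1.010, apex=1.275, x_land=99.497, impact vy=-5.050
  bounce: vy ← 0.56·5.050 = 2.828

1 5.350 41.338 46.762
2 3.220 12.964 74.908
3 1.803 4.065 90.670
4 1.010 1.275 99.497
final: 99.497 2.828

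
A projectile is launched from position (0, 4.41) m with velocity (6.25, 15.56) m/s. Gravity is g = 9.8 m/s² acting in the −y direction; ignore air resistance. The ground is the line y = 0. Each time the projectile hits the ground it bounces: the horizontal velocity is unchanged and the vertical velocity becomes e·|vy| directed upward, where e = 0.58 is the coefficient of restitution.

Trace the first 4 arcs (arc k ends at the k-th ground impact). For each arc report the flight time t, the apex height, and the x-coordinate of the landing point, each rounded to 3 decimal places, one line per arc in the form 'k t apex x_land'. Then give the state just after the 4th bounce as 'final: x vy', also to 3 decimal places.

1 3.437 16.763 21.483
2 2.146 5.639 34.893
3 1.244 1.897 42.670
4 0.722 0.638 47.181
final: 47.181 2.051

Arc 1: start y=4.410, vy=15.560 → t=3.437, apex=16.763, x_land=21.483, impact vy=-18.126
  bounce: vy ← 0.58·18.126 = 10.513
Arc 2: start y=0.000, vy=10.513 → t=2.146, apex=5.639, x_land=34.893, impact vy=-10.513
  bounce: vy ← 0.58·10.513 = 6.098
Arc 3: start y=0.000, vy=6.098 → t=1.244, apex=1.897, x_land=42.670, impact vy=-6.098
  bounce: vy ← 0.58·6.098 = 3.537
Arc 4: start y=0.000, vy=3.537 → t=0.722, apex=0.638, x_land=47.181, impact vy=-3.537
  bounce: vy ← 0.58·3.537 = 2.051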